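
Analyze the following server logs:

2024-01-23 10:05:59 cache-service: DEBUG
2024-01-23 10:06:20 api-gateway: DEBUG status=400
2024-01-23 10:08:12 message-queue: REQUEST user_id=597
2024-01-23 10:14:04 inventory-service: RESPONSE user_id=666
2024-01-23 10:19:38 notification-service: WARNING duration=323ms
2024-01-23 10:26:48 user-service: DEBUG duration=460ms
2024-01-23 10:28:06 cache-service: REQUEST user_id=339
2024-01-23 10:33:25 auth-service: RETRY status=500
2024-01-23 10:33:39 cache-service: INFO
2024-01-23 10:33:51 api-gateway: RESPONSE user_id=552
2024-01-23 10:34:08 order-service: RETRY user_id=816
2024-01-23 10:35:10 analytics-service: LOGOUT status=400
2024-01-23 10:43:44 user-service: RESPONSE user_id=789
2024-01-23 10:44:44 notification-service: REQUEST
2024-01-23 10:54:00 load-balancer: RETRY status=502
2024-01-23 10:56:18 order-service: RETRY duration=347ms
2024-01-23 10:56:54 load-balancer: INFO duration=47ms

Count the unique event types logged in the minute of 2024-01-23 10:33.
3

To count unique event types:

1. Filter events in the minute starting at 2024-01-23 10:33
2. Extract event types from matching entries
3. Count unique types: 3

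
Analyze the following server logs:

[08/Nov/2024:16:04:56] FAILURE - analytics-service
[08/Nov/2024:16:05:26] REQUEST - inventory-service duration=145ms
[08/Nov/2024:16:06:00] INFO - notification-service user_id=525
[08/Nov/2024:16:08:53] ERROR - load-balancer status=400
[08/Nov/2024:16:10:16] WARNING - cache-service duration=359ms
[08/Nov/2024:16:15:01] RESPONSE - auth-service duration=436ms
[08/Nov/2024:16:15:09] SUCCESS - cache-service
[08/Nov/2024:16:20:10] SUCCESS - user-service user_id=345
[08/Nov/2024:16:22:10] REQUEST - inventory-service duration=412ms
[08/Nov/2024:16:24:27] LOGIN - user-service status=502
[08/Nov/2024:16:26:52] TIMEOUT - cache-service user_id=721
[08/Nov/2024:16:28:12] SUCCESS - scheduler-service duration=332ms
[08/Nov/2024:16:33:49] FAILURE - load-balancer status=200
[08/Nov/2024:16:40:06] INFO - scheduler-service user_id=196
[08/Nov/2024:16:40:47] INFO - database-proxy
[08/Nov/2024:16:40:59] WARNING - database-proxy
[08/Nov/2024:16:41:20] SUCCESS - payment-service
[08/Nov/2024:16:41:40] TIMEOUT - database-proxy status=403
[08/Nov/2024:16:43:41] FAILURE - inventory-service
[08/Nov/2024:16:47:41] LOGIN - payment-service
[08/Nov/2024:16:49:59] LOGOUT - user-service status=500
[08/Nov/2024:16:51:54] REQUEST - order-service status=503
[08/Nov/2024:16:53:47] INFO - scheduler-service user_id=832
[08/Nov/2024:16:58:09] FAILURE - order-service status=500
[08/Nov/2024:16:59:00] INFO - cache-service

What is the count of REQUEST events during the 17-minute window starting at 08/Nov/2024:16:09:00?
1

To count events in the time window:

1. Window boundaries: 08/Nov/2024:16:09:00 to 08/Nov/2024:16:26:00
2. Filter for REQUEST events within this window
3. Count matching events: 1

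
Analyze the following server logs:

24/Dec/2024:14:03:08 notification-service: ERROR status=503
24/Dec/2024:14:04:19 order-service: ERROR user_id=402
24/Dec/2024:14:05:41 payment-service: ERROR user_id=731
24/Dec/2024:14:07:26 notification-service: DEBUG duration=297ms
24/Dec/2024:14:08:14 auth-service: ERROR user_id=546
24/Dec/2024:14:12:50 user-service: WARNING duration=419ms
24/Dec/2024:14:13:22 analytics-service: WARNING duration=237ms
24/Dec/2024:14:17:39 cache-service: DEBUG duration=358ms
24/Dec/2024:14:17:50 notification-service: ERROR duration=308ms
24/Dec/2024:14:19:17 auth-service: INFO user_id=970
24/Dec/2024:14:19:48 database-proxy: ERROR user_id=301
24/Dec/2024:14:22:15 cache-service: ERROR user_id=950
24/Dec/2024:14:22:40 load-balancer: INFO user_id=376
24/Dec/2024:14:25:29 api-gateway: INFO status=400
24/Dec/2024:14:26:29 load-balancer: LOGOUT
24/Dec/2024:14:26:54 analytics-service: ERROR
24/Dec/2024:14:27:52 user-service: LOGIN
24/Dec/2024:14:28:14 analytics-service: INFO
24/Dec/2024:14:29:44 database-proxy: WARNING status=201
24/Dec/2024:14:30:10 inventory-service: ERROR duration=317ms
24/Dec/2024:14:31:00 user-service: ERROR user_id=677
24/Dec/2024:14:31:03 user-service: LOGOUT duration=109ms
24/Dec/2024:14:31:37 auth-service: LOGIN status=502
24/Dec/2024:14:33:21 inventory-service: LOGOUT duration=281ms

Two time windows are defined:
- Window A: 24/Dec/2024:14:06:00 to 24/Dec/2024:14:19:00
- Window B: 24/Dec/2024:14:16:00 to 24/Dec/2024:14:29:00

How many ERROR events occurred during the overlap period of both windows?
1

To find overlap events:

1. Window A: 24/Dec/2024:14:06:00 to 24/Dec/2024:14:19:00
2. Window B: 24/Dec/2024:14:16:00 to 24/Dec/2024:14:29:00
3. Overlap period: 24/Dec/2024:14:16:00 to 24/Dec/2024:14:19:00
4. Count ERROR events in overlap: 1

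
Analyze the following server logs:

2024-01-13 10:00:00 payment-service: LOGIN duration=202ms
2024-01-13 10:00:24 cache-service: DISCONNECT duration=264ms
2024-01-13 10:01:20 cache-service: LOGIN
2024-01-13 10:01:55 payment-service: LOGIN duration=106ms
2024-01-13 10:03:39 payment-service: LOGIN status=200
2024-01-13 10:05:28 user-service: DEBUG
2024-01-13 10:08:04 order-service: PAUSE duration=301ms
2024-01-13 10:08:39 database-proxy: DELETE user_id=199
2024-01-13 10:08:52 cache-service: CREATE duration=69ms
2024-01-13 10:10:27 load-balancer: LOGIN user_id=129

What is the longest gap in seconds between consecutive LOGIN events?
408

To find the longest gap:

1. Extract all LOGIN events in chronological order
2. Calculate time differences between consecutive events
3. Find the maximum difference
4. Longest gap: 408 seconds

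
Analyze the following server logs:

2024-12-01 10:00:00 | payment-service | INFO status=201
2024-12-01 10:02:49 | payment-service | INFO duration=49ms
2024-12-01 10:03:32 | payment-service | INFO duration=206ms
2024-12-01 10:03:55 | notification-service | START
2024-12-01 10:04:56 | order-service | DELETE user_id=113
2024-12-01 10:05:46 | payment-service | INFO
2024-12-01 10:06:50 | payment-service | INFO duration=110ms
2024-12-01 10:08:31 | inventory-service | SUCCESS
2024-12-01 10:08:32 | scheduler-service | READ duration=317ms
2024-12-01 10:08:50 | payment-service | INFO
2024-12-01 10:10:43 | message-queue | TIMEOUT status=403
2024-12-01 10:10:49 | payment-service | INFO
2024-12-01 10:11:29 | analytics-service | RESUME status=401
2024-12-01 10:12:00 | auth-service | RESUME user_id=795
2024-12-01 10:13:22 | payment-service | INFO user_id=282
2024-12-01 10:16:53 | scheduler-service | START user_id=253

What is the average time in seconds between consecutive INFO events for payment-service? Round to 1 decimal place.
114.6

To calculate average interval:

1. Find all INFO events for payment-service in order
2. Calculate time gaps between consecutive events
3. Compute mean of gaps: 802 / 7 = 114.6 seconds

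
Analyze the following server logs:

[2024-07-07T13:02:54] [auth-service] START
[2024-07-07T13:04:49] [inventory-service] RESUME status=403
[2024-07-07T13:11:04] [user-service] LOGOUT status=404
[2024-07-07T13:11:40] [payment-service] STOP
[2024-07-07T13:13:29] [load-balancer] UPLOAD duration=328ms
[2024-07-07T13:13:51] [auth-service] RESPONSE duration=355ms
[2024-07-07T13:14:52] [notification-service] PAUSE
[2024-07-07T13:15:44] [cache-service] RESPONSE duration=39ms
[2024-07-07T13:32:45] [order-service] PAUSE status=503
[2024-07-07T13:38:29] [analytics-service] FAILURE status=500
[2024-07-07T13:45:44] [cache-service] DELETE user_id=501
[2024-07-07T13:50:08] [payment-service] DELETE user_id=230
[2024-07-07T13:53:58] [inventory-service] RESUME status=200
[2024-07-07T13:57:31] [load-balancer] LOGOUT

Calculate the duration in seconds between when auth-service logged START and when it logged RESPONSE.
657

To find the time between events:

1. Locate the first START event for auth-service: 2024-07-07T13:02:54
2. Locate the first RESPONSE event for auth-service: 2024-07-07T13:13:51
3. Calculate the difference: 2024-07-07T13:13:51 - 2024-07-07T13:02:54 = 657 seconds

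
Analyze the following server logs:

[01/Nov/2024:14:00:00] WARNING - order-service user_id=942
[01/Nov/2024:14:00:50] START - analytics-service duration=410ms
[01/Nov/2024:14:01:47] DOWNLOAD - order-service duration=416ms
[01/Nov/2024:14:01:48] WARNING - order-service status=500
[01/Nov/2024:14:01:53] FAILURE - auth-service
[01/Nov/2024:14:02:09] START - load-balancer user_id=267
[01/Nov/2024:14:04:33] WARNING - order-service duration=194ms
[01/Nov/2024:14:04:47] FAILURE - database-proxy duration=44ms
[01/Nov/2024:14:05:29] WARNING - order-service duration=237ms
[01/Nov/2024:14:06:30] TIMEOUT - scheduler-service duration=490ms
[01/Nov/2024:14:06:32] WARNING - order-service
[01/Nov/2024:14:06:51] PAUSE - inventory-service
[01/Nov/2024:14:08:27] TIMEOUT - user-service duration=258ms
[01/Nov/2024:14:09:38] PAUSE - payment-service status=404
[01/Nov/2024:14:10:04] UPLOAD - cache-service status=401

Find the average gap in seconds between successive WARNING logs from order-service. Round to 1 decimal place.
98.0

To calculate average interval:

1. Find all WARNING events for order-service in order
2. Calculate time gaps between consecutive events
3. Compute mean of gaps: 392 / 4 = 98.0 seconds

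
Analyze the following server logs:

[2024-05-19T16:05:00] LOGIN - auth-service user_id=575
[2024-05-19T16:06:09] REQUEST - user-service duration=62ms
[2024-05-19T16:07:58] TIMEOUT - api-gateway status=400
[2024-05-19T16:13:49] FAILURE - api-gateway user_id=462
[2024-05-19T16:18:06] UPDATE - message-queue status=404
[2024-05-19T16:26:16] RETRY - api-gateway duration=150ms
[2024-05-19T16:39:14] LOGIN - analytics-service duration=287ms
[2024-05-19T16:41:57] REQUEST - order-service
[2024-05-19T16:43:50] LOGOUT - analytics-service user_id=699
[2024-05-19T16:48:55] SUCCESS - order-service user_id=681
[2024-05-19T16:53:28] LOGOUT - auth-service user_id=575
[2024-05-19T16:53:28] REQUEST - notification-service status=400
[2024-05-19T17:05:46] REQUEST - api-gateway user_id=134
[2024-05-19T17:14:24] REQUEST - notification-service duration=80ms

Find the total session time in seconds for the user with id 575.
2908

To calculate session duration:

1. Find LOGIN event for user_id=575: 2024-05-19T16:05:00
2. Find LOGOUT event for user_id=575: 2024-05-19T16:53:28
3. Session duration: 2024-05-19T16:53:28 - 2024-05-19T16:05:00 = 2908 seconds (48 minutes)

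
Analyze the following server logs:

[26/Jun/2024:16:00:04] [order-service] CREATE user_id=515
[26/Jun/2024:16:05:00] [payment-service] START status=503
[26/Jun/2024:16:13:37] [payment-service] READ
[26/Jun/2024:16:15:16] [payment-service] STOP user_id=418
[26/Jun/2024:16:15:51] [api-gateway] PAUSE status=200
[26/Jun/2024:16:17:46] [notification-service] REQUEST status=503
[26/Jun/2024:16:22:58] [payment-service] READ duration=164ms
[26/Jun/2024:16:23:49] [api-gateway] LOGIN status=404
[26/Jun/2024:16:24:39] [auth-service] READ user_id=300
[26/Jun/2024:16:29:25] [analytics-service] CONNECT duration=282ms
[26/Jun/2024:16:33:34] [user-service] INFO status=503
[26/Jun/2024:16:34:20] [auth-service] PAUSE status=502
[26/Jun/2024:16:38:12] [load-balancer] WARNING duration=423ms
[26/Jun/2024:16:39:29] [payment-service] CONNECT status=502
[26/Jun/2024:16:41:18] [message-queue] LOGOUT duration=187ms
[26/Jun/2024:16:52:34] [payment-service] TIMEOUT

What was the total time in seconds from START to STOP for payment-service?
616

To calculate state duration:

1. Find START event for payment-service: 26/Jun/2024:16:05:00
2. Find STOP event for payment-service: 26/Jun/2024:16:15:16
3. Calculate duration: 26/Jun/2024:16:15:16 - 26/Jun/2024:16:05:00 = 616 seconds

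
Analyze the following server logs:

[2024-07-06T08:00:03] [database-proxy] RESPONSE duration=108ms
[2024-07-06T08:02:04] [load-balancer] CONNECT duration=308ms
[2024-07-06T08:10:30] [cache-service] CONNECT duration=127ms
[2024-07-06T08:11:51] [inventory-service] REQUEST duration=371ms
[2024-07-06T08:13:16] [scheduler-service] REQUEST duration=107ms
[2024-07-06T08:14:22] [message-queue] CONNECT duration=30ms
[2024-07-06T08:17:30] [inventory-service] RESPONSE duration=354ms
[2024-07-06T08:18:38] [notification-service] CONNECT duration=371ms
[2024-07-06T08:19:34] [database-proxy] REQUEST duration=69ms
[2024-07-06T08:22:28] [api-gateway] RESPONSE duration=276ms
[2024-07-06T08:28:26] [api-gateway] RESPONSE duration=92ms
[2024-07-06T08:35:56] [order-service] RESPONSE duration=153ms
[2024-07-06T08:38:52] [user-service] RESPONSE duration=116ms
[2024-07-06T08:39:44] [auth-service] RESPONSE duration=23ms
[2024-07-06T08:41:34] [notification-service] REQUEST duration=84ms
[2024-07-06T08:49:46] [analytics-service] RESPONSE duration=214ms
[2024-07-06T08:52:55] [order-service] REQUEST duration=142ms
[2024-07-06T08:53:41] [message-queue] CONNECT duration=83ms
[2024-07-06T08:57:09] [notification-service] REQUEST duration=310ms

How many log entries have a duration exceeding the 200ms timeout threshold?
7

To count timeouts:

1. Threshold: 200ms
2. Extract duration from each log entry
3. Count entries where duration > 200
4. Timeout count: 7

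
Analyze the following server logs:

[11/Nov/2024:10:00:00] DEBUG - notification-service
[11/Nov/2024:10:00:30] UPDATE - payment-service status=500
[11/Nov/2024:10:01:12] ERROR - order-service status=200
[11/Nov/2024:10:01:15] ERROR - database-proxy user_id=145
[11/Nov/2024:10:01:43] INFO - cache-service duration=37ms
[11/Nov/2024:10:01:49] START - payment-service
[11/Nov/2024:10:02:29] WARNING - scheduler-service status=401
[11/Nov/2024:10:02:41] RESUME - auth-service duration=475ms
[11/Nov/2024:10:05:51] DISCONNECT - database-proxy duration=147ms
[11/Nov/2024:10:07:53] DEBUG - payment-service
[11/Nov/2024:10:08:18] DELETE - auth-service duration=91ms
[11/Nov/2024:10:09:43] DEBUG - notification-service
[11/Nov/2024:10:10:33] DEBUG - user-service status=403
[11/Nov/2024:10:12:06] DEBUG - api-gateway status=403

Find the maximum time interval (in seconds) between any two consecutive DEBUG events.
473

To find the longest gap:

1. Extract all DEBUG events in chronological order
2. Calculate time differences between consecutive events
3. Find the maximum difference
4. Longest gap: 473 seconds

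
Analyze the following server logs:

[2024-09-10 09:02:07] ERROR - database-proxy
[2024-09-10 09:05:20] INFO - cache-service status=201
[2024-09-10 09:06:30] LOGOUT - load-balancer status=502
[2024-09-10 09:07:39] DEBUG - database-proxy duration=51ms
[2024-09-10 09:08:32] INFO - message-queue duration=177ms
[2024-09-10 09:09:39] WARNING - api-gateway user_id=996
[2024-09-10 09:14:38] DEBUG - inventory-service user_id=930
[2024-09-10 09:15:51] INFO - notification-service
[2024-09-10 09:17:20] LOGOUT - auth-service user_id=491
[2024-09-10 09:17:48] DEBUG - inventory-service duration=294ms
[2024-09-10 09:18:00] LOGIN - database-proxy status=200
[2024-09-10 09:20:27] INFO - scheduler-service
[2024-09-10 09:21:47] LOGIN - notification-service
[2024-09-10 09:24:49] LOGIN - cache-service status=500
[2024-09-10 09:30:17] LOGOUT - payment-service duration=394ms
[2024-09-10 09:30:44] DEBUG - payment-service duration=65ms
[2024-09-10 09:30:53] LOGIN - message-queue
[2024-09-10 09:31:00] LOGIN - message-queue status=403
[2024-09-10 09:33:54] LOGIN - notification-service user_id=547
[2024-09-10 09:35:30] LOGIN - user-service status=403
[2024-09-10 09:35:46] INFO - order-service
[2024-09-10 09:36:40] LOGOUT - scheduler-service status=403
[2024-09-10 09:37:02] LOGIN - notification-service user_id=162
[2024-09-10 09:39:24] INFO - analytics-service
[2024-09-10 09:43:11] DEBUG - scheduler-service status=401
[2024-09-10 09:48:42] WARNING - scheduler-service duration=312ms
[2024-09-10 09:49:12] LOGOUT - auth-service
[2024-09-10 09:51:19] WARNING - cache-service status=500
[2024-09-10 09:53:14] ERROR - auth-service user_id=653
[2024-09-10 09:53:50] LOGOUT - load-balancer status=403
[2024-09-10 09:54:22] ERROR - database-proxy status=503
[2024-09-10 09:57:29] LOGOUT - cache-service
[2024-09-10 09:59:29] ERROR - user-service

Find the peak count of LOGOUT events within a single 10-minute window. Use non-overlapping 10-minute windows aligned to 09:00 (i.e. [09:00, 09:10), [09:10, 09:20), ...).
2

To find the burst window:

1. Divide the log period into non-overlapping 10-minute windows starting at 09:00
2. Count LOGOUT events in each window
3. Find the window with maximum count
4. Maximum events in a window: 2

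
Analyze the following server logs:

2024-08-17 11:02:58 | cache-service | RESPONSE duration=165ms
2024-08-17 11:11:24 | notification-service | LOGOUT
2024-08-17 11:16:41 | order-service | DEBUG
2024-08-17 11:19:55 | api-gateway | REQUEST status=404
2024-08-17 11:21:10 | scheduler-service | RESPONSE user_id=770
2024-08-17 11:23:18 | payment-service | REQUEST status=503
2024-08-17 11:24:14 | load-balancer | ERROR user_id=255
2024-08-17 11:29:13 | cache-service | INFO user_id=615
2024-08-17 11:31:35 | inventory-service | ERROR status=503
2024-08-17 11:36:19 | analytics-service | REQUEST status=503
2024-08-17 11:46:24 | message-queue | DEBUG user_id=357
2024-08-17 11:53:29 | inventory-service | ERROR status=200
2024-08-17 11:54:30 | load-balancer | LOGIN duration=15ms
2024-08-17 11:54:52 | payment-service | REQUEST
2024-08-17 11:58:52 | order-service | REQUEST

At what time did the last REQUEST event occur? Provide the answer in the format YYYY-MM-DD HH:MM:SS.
2024-08-17 11:58:52

To find the last event:

1. Filter for all REQUEST events
2. Sort by timestamp
3. Select the last one
4. Timestamp: 2024-08-17 11:58:52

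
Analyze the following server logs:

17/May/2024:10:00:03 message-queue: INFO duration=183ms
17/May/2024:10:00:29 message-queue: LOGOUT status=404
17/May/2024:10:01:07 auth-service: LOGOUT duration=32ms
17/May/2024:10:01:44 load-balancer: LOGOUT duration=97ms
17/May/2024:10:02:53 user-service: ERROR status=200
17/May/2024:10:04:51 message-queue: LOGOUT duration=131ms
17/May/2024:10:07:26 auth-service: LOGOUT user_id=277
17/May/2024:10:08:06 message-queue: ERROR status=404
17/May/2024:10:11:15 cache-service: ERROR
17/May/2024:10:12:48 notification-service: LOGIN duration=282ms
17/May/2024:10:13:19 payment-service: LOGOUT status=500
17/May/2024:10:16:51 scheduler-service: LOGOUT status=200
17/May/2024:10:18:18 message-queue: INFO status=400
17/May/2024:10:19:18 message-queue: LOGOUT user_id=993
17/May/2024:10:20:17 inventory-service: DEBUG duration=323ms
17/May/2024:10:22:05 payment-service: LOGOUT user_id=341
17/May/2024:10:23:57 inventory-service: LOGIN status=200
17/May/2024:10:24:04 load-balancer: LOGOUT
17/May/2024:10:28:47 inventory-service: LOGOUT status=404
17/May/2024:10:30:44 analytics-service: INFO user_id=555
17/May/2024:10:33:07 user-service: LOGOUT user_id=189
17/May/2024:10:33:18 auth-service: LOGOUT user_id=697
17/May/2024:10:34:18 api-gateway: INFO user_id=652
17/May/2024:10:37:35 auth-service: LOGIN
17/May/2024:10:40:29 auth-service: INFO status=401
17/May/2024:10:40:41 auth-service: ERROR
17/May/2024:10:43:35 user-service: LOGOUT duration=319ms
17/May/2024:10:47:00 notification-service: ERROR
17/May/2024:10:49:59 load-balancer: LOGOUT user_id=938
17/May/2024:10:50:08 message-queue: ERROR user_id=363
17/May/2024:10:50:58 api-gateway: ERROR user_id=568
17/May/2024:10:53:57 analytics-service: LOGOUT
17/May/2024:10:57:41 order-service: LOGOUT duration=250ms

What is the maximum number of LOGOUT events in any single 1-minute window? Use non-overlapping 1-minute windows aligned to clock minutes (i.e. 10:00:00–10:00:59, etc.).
2

To find the burst window:

1. Divide the log period into non-overlapping 1-minute windows starting at 10:00
2. Count LOGOUT events in each window
3. Find the window with maximum count
4. Maximum events in a window: 2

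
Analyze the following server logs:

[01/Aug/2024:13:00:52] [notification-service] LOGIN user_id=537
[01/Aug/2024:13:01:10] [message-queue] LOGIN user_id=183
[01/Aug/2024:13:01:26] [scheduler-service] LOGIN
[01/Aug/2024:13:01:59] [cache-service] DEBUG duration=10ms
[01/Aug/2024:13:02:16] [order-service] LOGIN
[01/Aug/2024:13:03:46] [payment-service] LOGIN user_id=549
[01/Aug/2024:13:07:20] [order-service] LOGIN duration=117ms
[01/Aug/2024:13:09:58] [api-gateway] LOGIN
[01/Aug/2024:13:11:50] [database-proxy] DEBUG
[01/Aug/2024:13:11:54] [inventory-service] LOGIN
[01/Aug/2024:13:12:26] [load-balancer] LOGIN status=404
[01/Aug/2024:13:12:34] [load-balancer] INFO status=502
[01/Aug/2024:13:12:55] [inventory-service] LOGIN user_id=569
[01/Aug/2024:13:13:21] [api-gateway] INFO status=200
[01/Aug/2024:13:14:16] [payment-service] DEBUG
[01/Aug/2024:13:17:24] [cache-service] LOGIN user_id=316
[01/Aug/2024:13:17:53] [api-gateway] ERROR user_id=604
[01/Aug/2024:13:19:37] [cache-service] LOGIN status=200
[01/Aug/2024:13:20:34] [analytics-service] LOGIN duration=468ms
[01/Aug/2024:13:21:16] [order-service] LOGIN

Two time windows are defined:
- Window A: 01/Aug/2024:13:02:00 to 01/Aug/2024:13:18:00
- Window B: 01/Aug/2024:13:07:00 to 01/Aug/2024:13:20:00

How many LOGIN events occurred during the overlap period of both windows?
6

To find overlap events:

1. Window A: 01/Aug/2024:13:02:00 to 01/Aug/2024:13:18:00
2. Window B: 01/Aug/2024:13:07:00 to 01/Aug/2024:13:20:00
3. Overlap period: 01/Aug/2024:13:07:00 to 01/Aug/2024:13:18:00
4. Count LOGIN events in overlap: 6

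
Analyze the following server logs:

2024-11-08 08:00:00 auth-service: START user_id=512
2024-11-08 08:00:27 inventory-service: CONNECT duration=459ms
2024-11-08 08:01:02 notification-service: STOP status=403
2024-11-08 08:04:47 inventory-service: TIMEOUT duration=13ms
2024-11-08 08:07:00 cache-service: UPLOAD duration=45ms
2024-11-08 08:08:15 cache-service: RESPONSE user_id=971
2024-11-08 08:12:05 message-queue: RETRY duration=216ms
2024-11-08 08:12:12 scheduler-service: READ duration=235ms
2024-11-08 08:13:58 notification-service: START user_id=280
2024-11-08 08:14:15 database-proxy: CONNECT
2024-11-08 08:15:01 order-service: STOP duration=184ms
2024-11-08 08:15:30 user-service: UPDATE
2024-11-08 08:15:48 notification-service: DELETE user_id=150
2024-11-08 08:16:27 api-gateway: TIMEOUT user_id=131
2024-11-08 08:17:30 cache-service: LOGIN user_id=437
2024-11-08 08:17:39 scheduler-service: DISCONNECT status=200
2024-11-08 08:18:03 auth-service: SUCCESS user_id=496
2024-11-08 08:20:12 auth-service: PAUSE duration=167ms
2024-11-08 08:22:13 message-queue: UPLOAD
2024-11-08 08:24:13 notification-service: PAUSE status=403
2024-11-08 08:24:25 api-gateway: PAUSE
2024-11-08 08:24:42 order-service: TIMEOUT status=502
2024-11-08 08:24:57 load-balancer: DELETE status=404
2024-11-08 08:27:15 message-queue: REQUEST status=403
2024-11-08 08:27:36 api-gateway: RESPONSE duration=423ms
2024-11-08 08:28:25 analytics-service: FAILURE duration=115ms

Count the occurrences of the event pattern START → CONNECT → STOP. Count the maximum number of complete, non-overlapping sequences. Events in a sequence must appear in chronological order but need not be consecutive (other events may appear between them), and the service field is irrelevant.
2

To count sequences:

1. Look for pattern: START → CONNECT → STOP
2. Greedily scan the log in chronological order, matching each sequence element in turn (ignoring service)
3. Each time the full pattern completes, increment the count and restart matching from the next event
4. Complete non-overlapping sequences found: 2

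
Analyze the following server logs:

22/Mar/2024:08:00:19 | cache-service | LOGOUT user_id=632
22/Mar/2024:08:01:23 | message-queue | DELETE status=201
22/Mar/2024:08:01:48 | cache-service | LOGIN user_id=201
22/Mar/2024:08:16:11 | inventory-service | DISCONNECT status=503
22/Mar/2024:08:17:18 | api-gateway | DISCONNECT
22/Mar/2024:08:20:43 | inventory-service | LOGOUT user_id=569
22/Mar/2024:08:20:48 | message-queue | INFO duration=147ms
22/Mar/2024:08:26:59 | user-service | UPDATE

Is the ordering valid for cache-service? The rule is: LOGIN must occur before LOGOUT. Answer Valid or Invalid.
Invalid

To validate ordering:

1. Required order: LOGIN → LOGOUT
2. Rule: LOGIN must occur before LOGOUT
3. Check actual order of events for cache-service
4. Result: Invalid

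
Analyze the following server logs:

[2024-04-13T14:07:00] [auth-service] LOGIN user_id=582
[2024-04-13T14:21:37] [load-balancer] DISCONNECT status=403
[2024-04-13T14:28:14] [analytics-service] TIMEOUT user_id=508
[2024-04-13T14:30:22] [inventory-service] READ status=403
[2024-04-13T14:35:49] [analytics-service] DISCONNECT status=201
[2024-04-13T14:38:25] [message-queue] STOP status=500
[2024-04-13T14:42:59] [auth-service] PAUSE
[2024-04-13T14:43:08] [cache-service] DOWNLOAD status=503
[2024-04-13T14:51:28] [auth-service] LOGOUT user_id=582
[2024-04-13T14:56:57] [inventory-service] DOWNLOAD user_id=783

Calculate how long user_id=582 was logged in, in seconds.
2668

To calculate session duration:

1. Find LOGIN event for user_id=582: 2024-04-13T14:07:00
2. Find LOGOUT event for user_id=582: 2024-04-13T14:51:28
3. Session duration: 2024-04-13T14:51:28 - 2024-04-13T14:07:00 = 2668 seconds (44 minutes)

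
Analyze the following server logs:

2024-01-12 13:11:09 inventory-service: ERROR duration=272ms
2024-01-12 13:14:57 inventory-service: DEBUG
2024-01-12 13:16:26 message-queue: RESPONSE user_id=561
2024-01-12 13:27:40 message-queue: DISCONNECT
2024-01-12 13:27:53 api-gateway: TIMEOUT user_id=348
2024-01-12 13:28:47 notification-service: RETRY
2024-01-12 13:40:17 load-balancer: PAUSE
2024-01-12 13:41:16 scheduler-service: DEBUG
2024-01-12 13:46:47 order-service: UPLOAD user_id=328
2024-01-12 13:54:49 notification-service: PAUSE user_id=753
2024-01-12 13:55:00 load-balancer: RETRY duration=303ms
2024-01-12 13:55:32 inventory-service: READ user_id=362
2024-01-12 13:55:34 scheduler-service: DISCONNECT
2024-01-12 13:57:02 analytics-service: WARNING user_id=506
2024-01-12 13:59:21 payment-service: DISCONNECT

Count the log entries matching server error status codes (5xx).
0

To find matching entries:

1. Pattern to match: server error status codes (5xx)
2. Scan each log entry for the pattern
3. Count matches: 0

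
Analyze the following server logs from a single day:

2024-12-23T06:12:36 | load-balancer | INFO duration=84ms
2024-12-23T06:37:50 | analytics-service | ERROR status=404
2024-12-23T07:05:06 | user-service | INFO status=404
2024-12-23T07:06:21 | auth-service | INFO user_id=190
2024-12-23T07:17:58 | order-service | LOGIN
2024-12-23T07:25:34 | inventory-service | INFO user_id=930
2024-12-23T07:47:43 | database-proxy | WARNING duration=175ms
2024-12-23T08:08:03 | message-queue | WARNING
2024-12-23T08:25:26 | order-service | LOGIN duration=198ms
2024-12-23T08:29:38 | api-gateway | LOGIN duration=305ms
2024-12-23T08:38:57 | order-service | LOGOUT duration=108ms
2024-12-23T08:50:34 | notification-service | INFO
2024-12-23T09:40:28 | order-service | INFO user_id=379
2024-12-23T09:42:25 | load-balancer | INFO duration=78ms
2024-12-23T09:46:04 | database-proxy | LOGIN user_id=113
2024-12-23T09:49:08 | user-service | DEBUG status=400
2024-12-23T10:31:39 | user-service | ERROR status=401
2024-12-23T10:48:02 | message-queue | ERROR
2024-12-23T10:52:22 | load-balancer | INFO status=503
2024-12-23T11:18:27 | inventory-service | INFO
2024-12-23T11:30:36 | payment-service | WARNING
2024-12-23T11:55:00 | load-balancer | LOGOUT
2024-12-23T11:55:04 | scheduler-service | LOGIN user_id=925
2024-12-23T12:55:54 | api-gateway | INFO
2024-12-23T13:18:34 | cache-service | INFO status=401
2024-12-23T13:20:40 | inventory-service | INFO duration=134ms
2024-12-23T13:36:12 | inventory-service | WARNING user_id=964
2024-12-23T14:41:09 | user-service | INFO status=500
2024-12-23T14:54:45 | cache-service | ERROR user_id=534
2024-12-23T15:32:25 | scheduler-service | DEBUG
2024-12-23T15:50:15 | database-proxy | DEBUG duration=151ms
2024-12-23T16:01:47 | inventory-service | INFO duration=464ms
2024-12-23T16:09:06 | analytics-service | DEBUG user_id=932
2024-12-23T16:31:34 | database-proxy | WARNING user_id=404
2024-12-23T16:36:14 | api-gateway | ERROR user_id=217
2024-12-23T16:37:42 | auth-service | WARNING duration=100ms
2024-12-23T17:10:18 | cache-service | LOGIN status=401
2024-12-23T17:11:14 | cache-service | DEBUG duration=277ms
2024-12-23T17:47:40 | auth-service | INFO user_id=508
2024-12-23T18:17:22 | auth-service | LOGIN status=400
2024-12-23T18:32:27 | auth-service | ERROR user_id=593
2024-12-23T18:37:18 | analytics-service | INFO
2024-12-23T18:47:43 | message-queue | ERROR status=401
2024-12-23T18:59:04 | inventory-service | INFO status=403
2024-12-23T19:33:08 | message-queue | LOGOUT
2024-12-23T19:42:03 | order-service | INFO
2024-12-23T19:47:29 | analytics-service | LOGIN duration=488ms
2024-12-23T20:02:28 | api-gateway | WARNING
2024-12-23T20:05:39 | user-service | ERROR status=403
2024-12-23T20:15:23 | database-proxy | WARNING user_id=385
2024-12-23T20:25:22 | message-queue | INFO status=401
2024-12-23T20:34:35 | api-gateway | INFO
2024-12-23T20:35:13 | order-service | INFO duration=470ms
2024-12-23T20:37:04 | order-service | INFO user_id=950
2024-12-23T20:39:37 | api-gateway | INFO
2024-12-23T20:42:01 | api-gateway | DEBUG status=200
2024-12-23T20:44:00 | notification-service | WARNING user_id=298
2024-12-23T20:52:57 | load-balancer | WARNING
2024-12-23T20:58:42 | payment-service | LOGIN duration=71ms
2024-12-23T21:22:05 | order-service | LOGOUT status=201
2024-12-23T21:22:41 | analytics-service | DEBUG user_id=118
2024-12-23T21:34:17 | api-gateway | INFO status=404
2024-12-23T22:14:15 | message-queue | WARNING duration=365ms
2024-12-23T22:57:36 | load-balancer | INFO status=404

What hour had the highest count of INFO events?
20

To find the peak hour:

1. Group all INFO events by hour
2. Count events in each hour
3. Find hour with maximum count
4. Peak hour: 20 (with 5 events)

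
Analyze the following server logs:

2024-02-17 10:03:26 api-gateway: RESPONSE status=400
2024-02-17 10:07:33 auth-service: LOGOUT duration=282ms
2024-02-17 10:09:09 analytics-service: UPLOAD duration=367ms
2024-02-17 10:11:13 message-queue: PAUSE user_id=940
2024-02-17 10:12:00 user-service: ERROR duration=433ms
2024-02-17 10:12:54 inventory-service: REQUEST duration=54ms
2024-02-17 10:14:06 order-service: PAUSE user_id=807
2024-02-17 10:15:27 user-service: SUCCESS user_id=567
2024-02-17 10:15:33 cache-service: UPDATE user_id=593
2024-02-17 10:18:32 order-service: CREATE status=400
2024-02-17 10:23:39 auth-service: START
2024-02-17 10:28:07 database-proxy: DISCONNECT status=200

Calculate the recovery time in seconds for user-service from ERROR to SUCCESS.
207

To calculate recovery time:

1. Find ERROR event for user-service: 2024-02-17 10:12:00
2. Find next SUCCESS event for user-service: 2024-02-17 10:15:27
3. Recovery time: 2024-02-17 10:15:27 - 2024-02-17 10:12:00 = 207 seconds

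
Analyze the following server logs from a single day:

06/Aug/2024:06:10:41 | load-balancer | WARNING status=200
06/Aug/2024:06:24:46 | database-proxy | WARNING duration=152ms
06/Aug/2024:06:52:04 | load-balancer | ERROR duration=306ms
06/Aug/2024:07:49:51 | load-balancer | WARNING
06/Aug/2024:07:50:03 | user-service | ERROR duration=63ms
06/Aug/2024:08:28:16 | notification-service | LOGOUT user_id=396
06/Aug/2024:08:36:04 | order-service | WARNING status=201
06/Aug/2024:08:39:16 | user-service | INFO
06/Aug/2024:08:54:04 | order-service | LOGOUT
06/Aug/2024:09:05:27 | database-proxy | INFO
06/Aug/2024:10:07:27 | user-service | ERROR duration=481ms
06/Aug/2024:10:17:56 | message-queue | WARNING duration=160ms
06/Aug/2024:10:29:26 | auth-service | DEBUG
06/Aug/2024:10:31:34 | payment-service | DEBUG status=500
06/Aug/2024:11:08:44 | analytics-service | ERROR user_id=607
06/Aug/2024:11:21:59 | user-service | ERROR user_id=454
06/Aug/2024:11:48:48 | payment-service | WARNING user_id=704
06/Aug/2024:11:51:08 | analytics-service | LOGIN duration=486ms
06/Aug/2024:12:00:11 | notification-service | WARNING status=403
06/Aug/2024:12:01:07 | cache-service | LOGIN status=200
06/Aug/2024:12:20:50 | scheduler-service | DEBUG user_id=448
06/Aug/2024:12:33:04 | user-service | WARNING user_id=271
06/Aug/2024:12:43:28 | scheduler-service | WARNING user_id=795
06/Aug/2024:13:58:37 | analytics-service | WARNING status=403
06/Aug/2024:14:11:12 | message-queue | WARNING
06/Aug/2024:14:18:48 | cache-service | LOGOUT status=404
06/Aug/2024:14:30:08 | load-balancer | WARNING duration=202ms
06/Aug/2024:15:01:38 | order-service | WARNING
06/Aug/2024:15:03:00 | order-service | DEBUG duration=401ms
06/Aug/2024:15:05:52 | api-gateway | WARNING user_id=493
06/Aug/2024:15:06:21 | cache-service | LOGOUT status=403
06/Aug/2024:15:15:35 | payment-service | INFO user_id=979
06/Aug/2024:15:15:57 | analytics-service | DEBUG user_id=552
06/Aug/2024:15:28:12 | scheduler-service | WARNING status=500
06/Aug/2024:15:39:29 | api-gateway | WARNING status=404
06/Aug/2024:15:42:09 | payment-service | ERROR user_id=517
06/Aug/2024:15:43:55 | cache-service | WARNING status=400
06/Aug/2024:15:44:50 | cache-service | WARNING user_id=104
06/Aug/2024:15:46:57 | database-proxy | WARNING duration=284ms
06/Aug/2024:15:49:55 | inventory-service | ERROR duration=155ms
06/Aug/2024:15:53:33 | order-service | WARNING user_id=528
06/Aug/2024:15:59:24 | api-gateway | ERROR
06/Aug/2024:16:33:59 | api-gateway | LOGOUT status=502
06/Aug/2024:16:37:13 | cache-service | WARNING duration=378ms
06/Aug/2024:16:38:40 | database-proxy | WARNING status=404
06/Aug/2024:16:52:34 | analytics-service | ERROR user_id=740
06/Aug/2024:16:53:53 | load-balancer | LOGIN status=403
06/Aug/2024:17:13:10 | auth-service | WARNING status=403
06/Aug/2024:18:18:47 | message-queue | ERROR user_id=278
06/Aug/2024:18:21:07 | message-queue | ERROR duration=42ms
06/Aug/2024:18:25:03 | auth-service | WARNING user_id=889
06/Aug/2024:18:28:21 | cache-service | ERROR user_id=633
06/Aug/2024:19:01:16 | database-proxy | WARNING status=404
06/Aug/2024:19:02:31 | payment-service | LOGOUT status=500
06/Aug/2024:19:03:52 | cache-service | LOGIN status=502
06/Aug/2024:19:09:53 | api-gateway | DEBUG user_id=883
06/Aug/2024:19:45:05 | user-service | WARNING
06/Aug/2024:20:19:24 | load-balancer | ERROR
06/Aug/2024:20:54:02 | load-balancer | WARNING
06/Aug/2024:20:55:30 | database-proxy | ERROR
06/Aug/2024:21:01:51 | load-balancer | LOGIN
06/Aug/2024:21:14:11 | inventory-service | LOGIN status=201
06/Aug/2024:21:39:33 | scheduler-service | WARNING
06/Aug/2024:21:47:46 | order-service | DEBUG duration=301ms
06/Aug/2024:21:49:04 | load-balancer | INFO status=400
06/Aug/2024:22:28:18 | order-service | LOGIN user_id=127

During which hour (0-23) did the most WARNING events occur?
15

To find the peak hour:

1. Group all WARNING events by hour
2. Count events in each hour
3. Find hour with maximum count
4. Peak hour: 15 (with 8 events)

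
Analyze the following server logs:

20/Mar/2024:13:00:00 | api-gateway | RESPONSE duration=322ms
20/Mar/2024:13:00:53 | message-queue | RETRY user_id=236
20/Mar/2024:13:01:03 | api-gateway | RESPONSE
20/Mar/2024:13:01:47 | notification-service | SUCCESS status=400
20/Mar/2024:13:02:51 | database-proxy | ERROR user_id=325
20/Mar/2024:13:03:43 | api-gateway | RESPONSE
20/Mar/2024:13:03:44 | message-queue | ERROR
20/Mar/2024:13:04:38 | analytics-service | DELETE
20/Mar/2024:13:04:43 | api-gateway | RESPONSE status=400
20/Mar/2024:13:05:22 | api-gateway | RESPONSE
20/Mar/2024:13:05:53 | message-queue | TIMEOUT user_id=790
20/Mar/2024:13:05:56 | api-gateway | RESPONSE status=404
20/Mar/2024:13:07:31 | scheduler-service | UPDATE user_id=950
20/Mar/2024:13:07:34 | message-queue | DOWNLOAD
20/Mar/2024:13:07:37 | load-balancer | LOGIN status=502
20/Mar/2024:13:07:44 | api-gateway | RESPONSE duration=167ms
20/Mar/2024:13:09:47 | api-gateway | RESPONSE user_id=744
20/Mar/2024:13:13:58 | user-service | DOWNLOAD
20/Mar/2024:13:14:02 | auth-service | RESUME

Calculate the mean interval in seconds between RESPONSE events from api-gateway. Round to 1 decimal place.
83.9

To calculate average interval:

1. Find all RESPONSE events for api-gateway in order
2. Calculate time gaps between consecutive events
3. Compute mean of gaps: 587 / 7 = 83.9 seconds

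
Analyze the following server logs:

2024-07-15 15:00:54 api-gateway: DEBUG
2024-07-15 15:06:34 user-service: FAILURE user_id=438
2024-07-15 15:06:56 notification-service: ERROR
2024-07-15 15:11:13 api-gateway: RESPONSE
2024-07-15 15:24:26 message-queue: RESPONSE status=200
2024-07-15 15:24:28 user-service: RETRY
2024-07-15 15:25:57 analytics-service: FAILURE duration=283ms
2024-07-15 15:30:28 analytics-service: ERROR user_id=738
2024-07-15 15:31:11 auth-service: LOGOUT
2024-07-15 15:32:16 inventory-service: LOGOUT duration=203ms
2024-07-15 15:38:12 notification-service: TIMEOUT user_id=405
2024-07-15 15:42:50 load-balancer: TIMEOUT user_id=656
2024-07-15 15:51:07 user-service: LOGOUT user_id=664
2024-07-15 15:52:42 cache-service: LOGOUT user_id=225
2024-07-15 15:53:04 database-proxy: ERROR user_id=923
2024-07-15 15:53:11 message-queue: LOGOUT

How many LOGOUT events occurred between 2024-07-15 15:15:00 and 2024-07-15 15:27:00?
0

To count events in the time window:

1. Window boundaries: 2024-07-15 15:15:00 to 2024-07-15 15:27:00
2. Filter for LOGOUT events within this window
3. Count matching events: 0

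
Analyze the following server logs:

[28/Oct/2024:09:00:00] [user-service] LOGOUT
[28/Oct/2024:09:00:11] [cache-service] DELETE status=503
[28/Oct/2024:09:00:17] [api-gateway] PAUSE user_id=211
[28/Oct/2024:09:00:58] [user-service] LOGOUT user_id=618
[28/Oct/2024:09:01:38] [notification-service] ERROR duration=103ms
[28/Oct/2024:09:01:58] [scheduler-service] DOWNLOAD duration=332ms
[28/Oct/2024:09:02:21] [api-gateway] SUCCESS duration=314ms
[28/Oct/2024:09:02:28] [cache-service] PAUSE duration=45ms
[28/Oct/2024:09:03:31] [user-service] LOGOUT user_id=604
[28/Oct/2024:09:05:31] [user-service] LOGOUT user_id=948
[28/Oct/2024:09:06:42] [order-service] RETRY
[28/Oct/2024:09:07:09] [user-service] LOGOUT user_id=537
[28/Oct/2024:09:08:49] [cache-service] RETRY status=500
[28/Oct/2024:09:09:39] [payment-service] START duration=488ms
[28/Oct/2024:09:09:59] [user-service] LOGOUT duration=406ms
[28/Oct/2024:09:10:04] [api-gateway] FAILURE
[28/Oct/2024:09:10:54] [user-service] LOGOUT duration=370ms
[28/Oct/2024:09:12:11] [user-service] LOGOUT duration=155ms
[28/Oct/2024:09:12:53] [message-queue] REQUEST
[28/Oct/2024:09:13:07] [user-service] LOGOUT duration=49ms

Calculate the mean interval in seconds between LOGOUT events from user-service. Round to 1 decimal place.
98.4

To calculate average interval:

1. Find all LOGOUT events for user-service in order
2. Calculate time gaps between consecutive events
3. Compute mean of gaps: 787 / 8 = 98.4 seconds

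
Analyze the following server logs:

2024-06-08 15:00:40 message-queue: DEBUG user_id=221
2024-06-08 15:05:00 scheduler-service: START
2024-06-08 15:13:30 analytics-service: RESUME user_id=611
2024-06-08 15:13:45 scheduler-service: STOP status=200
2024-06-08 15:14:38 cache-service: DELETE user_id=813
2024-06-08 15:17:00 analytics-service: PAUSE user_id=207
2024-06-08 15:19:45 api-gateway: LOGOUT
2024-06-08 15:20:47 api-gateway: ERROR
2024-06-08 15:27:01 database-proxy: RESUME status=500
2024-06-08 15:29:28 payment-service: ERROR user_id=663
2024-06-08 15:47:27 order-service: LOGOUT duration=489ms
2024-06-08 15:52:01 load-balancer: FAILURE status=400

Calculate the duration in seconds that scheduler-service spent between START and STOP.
525

To calculate state duration:

1. Find START event for scheduler-service: 2024-06-08 15:05:00
2. Find STOP event for scheduler-service: 2024-06-08 15:13:45
3. Calculate duration: 2024-06-08 15:13:45 - 2024-06-08 15:05:00 = 525 seconds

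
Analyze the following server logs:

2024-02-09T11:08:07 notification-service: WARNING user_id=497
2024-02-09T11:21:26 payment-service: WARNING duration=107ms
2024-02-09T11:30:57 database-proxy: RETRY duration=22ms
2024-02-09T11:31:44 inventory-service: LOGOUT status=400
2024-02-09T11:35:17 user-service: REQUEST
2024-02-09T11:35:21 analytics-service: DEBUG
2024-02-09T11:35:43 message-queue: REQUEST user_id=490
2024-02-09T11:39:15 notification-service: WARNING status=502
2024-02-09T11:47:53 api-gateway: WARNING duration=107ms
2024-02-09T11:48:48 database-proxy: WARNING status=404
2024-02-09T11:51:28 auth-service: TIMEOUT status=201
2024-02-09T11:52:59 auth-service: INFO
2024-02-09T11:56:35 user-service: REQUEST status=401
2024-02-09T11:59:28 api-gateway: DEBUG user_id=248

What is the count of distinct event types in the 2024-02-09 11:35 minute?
2

To count unique event types:

1. Filter events in the minute starting at 2024-02-09 11:35
2. Extract event types from matching entries
3. Count unique types: 2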